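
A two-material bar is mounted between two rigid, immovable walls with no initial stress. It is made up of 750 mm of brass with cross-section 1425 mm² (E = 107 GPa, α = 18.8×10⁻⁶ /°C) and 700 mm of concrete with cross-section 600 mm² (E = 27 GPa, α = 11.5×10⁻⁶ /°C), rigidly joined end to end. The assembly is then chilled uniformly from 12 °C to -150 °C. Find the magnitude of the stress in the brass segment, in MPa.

Free thermal contraction of the whole bar: Σ αᵢΔT Lᵢ = 18.8×10⁻⁶×162×750 + 11.5×10⁻⁶×162×700 = 3.588 mm.
The rigid supports impose zero overall length change; the single axial force P common to all segments must satisfy P Σ Lᵢ/(AᵢEᵢ) = δ_free.
The series flexibility is Σ Lᵢ/(AᵢEᵢ) = 750/(1425×107×10³) + 700/(600×27×10³) = 4.813×10⁻⁵ mm/N.
Hence P = δ_free / Σ(L/AE) = 3.588/4.813×10⁻⁵ = 74.56 kN (tensile).
σ_{brass} = P / A = 74560 / 1425 = 52.32 MPa.

σ ≈ 52.3 MPa (tensile)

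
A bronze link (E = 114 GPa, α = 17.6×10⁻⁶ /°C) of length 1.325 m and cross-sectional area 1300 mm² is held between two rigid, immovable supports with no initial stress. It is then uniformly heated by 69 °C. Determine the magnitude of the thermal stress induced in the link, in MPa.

σ ≈ 138 MPa (compressive)

With length fixed, the mechanical strain must cancel the thermal strain αΔT = 17.6×10⁻⁶ × 69 = 1214.4×10⁻⁶.
Hence σ = E·αΔT = 114×10³ × 1214.4×10⁻⁶ = 138.4 MPa, compressive.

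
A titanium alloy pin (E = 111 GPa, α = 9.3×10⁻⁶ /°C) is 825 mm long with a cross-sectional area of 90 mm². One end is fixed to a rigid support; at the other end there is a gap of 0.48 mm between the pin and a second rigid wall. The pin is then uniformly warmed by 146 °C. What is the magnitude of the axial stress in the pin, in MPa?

If the wall were absent the pin would grow by αΔT L = 9.3×10⁻⁶ × 146 × 825 = 1.12 mm.
This exceeds the 0.48 mm gap, so the wall pushes back. The portion of expansion that must be recovered elastically is δ_free − gap = 1.12 − 0.48 = 0.6402 mm.
Compatibility: PL/(AE) = 0.6402 mm, so σ = P/A = E × (0.6402/825) = 86.13 MPa.

σ ≈ 86.1 MPa (compressive)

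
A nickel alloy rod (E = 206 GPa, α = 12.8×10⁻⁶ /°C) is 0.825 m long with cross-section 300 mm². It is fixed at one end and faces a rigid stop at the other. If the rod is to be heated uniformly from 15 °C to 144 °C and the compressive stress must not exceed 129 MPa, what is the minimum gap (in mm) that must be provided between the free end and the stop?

g ≈ 0.846 mm

With no wall the rod would lengthen by αΔT L = 12.8×10⁻⁶ × 129 × 825 = 1.362 mm.
At the allowable stress the elastic shortening the wall may impose is σL/E = 129 × 825 / (206×10³) = 0.5166 mm.
So the gap has to take up the difference, g_min = δ_free − σL/E = 1.362 − 0.5166 = 0.8456 mm.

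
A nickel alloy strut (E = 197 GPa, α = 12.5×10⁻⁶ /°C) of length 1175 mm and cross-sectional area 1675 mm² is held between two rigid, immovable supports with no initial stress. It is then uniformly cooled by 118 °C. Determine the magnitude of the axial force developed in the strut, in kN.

P ≈ 487 kN (tensile)

The ends cannot move, so σ = EαΔT = 197×10³ × 12.5×10⁻⁶ × 118 = 290.6 MPa.
Then P = σA = 290.6 × 1675 mm² = 486.7 kN, tensile.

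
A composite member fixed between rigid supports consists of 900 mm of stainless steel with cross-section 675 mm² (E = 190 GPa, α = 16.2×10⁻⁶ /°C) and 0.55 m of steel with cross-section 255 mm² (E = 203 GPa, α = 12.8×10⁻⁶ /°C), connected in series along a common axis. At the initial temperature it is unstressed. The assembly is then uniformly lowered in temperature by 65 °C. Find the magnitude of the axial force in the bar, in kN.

If the supports were absent, the total length change would be Σ αᵢΔT Lᵢ = 16.2×10⁻⁶×65×900 + 12.8×10⁻⁶×65×550 = 1.405 mm.
Since the ends are fixed, an axial force P builds up, equal in every segment, with P · Σ Lᵢ/(AᵢEᵢ) = δ_free.
The series flexibility is Σ Lᵢ/(AᵢEᵢ) = 900/(675×190×10³) + 550/(255×203×10³) = 1.764×10⁻⁵ mm/N.
P = 1.405 / 1.764×10⁻⁵ = 79650 N = 79.65 kN, tensile.

P ≈ 79.7 kN (tensile)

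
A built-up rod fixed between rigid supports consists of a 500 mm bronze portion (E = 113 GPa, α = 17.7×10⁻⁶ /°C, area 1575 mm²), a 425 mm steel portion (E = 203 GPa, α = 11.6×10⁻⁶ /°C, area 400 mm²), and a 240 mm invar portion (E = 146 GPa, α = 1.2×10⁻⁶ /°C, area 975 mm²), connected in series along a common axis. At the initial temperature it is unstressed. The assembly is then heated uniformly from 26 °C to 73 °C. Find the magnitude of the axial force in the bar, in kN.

P ≈ 68 kN (compressive)

Free thermal expansion of the whole bar: Σ αᵢΔT Lᵢ = 17.7×10⁻⁶×47×500 + 11.6×10⁻⁶×47×425 + 1.2×10⁻⁶×47×240 = 0.6612 mm.
The walls prevent any net length change, so an axial force P (same in every segment) develops. Compatibility: P · Σ Lᵢ/(AᵢEᵢ) = δ_free.
The series flexibility is Σ Lᵢ/(AᵢEᵢ) = 500/(1575×113×10³) + 425/(400×203×10³) + 240/(975×146×10³) = 9.729×10⁻⁶ mm/N.
P = 0.6612 / 9.729×10⁻⁶ = 67960 N = 67.96 kN, compressive.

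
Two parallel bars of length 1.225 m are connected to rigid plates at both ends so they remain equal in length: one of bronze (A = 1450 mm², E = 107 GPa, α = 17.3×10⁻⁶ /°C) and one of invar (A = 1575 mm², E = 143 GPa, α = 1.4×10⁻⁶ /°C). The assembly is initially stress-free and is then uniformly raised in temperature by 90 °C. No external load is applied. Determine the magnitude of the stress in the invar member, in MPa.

σ ≈ 83.5 MPa (tensile)

The bronze has the larger α, so on heating it would change length more than the invar if both were free. The rigid plates force a common final length, so the bronze is put into compression and the invar into tension, with equal and opposite forces P (no external load).
Compatibility of the two members (thermal + elastic change equal): (α₁ − α₂)ΔT = P·[1/(A₁E₁) + 1/(A₂E₂)].
|α₁ − α₂|·ΔT = 15.9×10⁻⁶ × 90 = 0.001431.
1/(A₁E₁) + 1/(A₂E₂) = 1/(1450×107×10³) + 1/(1575×143×10³) = 1.089×10⁻⁸ N⁻¹.
So P = 0.001431 / 1.089×10⁻⁸ = 131.5 kN.
σ_{invar} = P/A₂ = 131500/1575 = 83.47 MPa, tensile.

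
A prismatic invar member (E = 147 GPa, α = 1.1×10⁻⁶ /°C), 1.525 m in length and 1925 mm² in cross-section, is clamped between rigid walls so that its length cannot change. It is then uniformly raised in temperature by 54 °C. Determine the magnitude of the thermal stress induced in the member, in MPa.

σ ≈ 8.73 MPa (compressive)

With length fixed, the mechanical strain must cancel the thermal strain αΔT = 1.1×10⁻⁶ × 54 = 59.4×10⁻⁶.
The stress required to suppress this strain is σ = Eε = 147×10³ × 59.4×10⁻⁶ = 8.732 MPa, compressive since the member is trying to expand.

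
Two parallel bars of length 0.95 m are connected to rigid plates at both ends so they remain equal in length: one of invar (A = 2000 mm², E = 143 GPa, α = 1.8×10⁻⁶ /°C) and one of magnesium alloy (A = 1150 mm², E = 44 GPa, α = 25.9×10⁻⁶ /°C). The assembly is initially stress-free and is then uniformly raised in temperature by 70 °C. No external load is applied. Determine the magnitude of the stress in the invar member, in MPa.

σ ≈ 36.3 MPa (tensile)

The magnesium alloy has the larger α, so on heating it would change length more than the invar if both were free. The rigid plates force a common final length, so the magnesium alloy is put into compression and the invar into tension, with equal and opposite forces P (no external load).
Compatibility of the two members (thermal + elastic change equal): (α₁ − α₂)ΔT = P·[1/(A₁E₁) + 1/(A₂E₂)].
|α₁ − α₂|·ΔT = 24.1×10⁻⁶ × 70 = 0.001687.
1/(A₁E₁) + 1/(A₂E₂) = 1/(2000×143×10³) + 1/(1150×44×10³) = 2.326×10⁻⁸ N⁻¹.
So P = 0.001687 / 2.326×10⁻⁸ = 72.53 kN.
σ_{invar} = P/A₁ = 72530/2000 = 36.26 MPa, tensile.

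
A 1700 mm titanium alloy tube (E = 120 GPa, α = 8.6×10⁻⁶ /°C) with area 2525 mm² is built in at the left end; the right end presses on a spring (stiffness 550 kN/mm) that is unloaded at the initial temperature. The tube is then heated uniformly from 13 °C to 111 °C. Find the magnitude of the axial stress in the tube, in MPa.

σ ≈ 76.4 MPa (compressive)

If the spring were absent the tube would lengthen by αΔT L = 8.6×10⁻⁶ × 98 × 1700 = 1.433 mm.
With a force P in the spring, the elastic change of the tube is PL/(AE) and that of the spring is P/k; compatibility requires their sum to equal δ_free.
P [ L/(AE) + 1/k ] = δ_free → P [ 1700/(2525×120×10³) + 1/(550×10³) ] = 1.433.
P = 1.433 / 7.429×10⁻⁶ = 192900 N.
σ = P/A = 192900/2525 = 76.38 MPa.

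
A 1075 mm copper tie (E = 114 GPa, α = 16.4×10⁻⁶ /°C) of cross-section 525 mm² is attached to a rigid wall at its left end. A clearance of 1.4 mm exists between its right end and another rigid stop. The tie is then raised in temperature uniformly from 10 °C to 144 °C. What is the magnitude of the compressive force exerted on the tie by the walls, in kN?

P ≈ 53.6 kN

Unrestrained expansion: δ_free = αΔT L = 16.4×10⁻⁶ × 134 × 1075 = 2.362 mm.
After closing the 1.4 mm clearance, 2.362 − 1.4 = 0.9624 mm of expansion remains to be suppressed by the wall.
Compatibility: PL/(AE) = 0.9624 mm, so σ = P/A = E × (0.9624/1075) = 102.1 MPa.
P = σA = 102.1 × 525 = 53.58 kN.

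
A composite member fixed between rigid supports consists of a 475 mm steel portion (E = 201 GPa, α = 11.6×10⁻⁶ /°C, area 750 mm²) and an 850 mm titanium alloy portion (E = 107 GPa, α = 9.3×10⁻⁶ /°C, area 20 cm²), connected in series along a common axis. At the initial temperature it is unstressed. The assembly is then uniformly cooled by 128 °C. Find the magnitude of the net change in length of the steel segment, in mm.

With the walls removed the bar would change length by δ_free = Σ αᵢΔT Lᵢ = 11.6×10⁻⁶×128×475 + 9.3×10⁻⁶×128×850 = 1.717 mm.
The walls prevent any net length change, so an axial force P (same in every segment) develops. Compatibility: P · Σ Lᵢ/(AᵢEᵢ) = δ_free.
The series flexibility is Σ Lᵢ/(AᵢEᵢ) = 475/(750×201×10³) + 850/(2000×107×10³) = 7.123×10⁻⁶ mm/N.
P = 1.717 / 7.123×10⁻⁶ = 241100 N = 241.1 kN, tensile.
For the steel segment, free thermal change = 11.6×10⁻⁶×128×475 = 0.7053 mm and elastic change from P = 241100×475/(750×201×10³) = 0.7596 mm; these oppose, so the net change is 0.0543 mm (segment lengthens).

|ΔL| ≈ 0.0543 mm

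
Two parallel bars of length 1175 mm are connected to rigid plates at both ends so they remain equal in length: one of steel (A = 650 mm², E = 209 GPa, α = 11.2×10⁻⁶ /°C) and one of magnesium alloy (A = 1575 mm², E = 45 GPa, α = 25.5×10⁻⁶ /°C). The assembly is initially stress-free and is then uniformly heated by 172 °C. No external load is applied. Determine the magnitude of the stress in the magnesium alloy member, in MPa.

Both members must finish at the same length. With the larger α, the magnesium alloy tends to over-expand; the plates restrain it, putting the magnesium alloy in compression and the steel in tension. With no external load the two internal forces are equal and opposite, magnitude P.
Equating the net (thermal + elastic) strains gives |α₁ − α₂|·ΔT = P·[1/(A₁E₁) + 1/(A₂E₂)].
|α₁ − α₂|·ΔT = 14.3×10⁻⁶ × 172 = 0.00246.
1/(A₁E₁) + 1/(A₂E₂) = 1/(650×209×10³) + 1/(1575×45×10³) = 2.147×10⁻⁸ N⁻¹.
So P = 0.00246 / 2.147×10⁻⁸ = 114.6 kN.
σ_{magnesium alloy} = P/A₂ = 114600/1575 = 72.74 MPa, compressive.

σ ≈ 72.7 MPa (compressive)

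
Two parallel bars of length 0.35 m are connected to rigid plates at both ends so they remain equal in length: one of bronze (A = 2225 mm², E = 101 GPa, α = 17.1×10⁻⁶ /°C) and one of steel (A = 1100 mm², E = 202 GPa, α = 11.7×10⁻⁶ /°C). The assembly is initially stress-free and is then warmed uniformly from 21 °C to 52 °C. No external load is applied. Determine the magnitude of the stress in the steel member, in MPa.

Both members must finish at the same length. With the larger α, the bronze tends to over-expand; the plates restrain it, putting the bronze in compression and the steel in tension. With no external load the two internal forces are equal and opposite, magnitude P.
Equating the net (thermal + elastic) strains gives |α₁ − α₂|·ΔT = P·[1/(A₁E₁) + 1/(A₂E₂)].
|α₁ − α₂|·ΔT = 5.4×10⁻⁶ × 31 = 0.0001674.
1/(A₁E₁) + 1/(A₂E₂) = 1/(2225×101×10³) + 1/(1100×202×10³) = 8.95×10⁻⁹ N⁻¹.
So P = 0.0001674 / 8.95×10⁻⁹ = 18.7 kN.
σ_{steel} = P/A₂ = 18700/1100 = 17 MPa, tensile.

σ ≈ 17 MPa (tensile)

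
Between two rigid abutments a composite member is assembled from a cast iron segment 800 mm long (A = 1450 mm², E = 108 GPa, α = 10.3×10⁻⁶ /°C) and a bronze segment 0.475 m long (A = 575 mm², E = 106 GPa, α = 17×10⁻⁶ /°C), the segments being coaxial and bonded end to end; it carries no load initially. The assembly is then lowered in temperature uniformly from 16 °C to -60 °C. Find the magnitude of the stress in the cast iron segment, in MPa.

σ ≈ 66.3 MPa (tensile)

Free thermal contraction of the whole bar: Σ αᵢΔT Lᵢ = 10.3×10⁻⁶×76×800 + 17×10⁻⁶×76×475 = 1.24 mm.
Since the ends are fixed, an axial force P builds up, equal in every segment, with P · Σ Lᵢ/(AᵢEᵢ) = δ_free.
The series flexibility is Σ Lᵢ/(AᵢEᵢ) = 800/(1450×108×10³) + 475/(575×106×10³) = 1.29×10⁻⁵ mm/N.
So P = 1.24 / 1.29×10⁻⁵ = 96.11 kN, tensile.
σ_{cast iron} = P / A = 96110 / 1450 = 66.28 MPa.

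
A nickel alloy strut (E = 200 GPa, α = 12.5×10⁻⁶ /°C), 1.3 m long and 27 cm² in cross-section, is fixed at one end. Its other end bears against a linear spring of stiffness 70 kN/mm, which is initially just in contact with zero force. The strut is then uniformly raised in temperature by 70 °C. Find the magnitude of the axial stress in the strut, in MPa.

σ ≈ 25.2 MPa (compressive)

The unrestrained thermal change is αΔT L = 12.5×10⁻⁶ × 70 × 1300 = 1.137 mm.
With a force P in the spring, the elastic change of the strut is PL/(AE) and that of the spring is P/k; compatibility requires their sum to equal δ_free.
P [ L/(AE) + 1/k ] = δ_free → P [ 1300/(2700×200×10³) + 1/(70×10³) ] = 1.137.
P = 1.137 / 1.669×10⁻⁵ = 68140 N.
σ = P/A = 68140/2700 = 25.24 MPa.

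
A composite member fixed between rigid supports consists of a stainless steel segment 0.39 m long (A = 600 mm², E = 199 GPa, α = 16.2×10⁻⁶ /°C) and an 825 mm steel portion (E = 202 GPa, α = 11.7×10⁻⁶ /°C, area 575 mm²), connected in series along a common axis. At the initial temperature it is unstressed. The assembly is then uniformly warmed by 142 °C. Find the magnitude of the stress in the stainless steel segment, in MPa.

If the supports were absent, the total length change would be Σ αᵢΔT Lᵢ = 16.2×10⁻⁶×142×390 + 11.7×10⁻⁶×142×825 = 2.268 mm.
The rigid supports impose zero overall length change; the single axial force P common to all segments must satisfy P Σ Lᵢ/(AᵢEᵢ) = δ_free.
Σ Lᵢ/(AᵢEᵢ) = 390/(600×199×10³) + 825/(575×202×10³) = 1.037×10⁻⁵ mm/N.
P = 2.268 / 1.037×10⁻⁵ = 218700 N = 218.7 kN, compressive.
σ_{stainless steel} = P / A = 218700 / 600 = 364.5 MPa.

σ ≈ 365 MPa (compressive)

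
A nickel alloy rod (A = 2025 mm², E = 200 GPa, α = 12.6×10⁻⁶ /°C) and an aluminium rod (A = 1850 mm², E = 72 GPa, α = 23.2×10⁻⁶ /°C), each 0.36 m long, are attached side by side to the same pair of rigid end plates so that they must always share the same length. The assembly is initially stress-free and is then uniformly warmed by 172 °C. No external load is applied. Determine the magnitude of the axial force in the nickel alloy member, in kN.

P ≈ 183 kN (tensile in the nickel alloy)

Equilibrium of a rigid end plate with no external load gives equal and opposite internal forces ±P in the two members. Since α_{aluminium} > α_{nickel alloy}, heating drives the aluminium into compression and the nickel alloy into tension.
Compatibility of the two members (thermal + elastic change equal): (α₁ − α₂)ΔT = P·[1/(A₁E₁) + 1/(A₂E₂)].
|α₁ − α₂|·ΔT = 10.6×10⁻⁶ × 172 = 0.001823.
1/(A₁E₁) + 1/(A₂E₂) = 1/(2025×200×10³) + 1/(1850×72×10³) = 9.977×10⁻⁹ N⁻¹.
So P = 0.001823 / 9.977×10⁻⁹ = 182.7 kN.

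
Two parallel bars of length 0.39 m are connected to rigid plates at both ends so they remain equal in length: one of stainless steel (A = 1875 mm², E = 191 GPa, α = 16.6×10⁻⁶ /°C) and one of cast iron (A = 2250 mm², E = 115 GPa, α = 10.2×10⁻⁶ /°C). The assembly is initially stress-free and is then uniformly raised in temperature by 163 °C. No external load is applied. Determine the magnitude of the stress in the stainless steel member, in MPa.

Equilibrium of a rigid end plate with no external load gives equal and opposite internal forces ±P in the two members. Since α_{stainless steel} > α_{cast iron}, heating drives the stainless steel into compression and the cast iron into tension.
Setting the final lengths equal and cancelling L: (α₁ − α₂)ΔT = P/(A₁E₁) + P/(A₂E₂).
|α₁ − α₂|·ΔT = 6.4×10⁻⁶ × 163 = 0.001043.
1/(A₁E₁) + 1/(A₂E₂) = 1/(1875×191×10³) + 1/(2250×115×10³) = 6.657×10⁻⁹ N⁻¹.
So P = 0.001043 / 6.657×10⁻⁹ = 156.7 kN.
σ_{stainless steel} = P/A₁ = 156700/1875 = 83.58 MPa, compressive.

σ ≈ 83.6 MPa (compressive)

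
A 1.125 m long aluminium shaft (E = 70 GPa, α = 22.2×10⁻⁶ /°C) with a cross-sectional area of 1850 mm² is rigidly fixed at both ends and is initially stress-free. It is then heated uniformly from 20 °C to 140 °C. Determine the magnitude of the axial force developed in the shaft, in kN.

With zero net strain, σ = E·αΔT = 70 GPa × 22.2×10⁻⁶ × 120 = 186.5 MPa.
Then P = σA = 186.5 × 1850 mm² = 345 kN, compressive.

P ≈ 345 kN (compressive)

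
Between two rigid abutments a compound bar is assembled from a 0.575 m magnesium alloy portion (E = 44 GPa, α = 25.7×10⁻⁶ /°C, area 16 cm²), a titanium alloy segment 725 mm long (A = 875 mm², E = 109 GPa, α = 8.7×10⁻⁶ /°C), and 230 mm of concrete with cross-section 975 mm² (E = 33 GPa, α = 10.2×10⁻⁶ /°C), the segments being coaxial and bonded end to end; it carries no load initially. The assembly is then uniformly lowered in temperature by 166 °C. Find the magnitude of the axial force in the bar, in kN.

P ≈ 170 kN (tensile)

Free thermal contraction of the whole bar: Σ αᵢΔT Lᵢ = 25.7×10⁻⁶×166×575 + 8.7×10⁻⁶×166×725 + 10.2×10⁻⁶×166×230 = 3.89 mm.
The rigid supports impose zero overall length change; the single axial force P common to all segments must satisfy P Σ Lᵢ/(AᵢEᵢ) = δ_free.
The series flexibility is Σ Lᵢ/(AᵢEᵢ) = 575/(1600×44×10³) + 725/(875×109×10³) + 230/(975×33×10³) = 2.292×10⁻⁵ mm/N.
So P = 3.89 / 2.292×10⁻⁵ = 169.7 kN, tensile.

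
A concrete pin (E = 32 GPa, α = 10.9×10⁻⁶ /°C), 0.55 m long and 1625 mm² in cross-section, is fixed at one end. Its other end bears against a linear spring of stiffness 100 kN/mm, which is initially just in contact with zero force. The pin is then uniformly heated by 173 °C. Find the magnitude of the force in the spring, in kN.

P ≈ 50.4 kN

Free thermal expansion: δ_free = αΔT L = 10.9×10⁻⁶ × 173 × 550 = 1.037 mm.
With a force P in the spring, the elastic change of the pin is PL/(AE) and that of the spring is P/k; compatibility requires their sum to equal δ_free.
So P = δ_free / [L/(AE) + 1/k] = 1.037 / [ 550/(1625×32×10³) + 1/(100×10³) ].
P = 1.037 / 2.058×10⁻⁵ = 50400 N.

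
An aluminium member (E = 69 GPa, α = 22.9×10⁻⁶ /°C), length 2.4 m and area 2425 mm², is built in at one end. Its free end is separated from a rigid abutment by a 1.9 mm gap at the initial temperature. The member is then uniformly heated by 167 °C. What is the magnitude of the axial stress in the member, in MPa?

σ ≈ 209 MPa (compressive)

Unrestrained expansion: δ_free = αΔT L = 22.9×10⁻⁶ × 167 × 2400 = 9.178 mm.
After closing the 1.9 mm clearance, 9.178 − 1.9 = 7.278 mm of expansion remains to be suppressed by the wall.
That suppressed elongation corresponds to σ = E·Δ/L = 69×10³ × 7.278/2400 = 209.3 MPa.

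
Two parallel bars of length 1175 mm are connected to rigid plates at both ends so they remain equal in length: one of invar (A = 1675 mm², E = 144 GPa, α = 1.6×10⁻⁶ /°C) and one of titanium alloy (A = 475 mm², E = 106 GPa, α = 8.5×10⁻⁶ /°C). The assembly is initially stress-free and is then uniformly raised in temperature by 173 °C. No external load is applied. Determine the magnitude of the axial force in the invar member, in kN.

P ≈ 49.7 kN (tensile in the invar)

Both members must finish at the same length. With the larger α, the titanium alloy tends to over-expand; the plates restrain it, putting the titanium alloy in compression and the invar in tension. With no external load the two internal forces are equal and opposite, magnitude P.
Setting the final lengths equal and cancelling L: (α₁ − α₂)ΔT = P/(A₁E₁) + P/(A₂E₂).
|α₁ − α₂|·ΔT = 6.9×10⁻⁶ × 173 = 0.001194.
1/(A₁E₁) + 1/(A₂E₂) = 1/(1675×144×10³) + 1/(475×106×10³) = 2.401×10⁻⁸ N⁻¹.
So P = 0.001194 / 2.401×10⁻⁸ = 49.72 kN.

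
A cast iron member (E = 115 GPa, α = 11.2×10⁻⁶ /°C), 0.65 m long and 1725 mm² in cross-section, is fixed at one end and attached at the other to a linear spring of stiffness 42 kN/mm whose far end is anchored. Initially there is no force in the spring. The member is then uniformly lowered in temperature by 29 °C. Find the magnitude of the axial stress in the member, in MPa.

Free thermal contraction: δ_free = αΔT L = 11.2×10⁻⁶ × 29 × 650 = 0.2111 mm.
Let P be the tensile force in the spring. The member extends elastically by PL/(AE) and the spring stretches by P/k; together these equal δ_free.
P [ L/(AE) + 1/k ] = δ_free → P [ 650/(1725×115×10³) + 1/(42×10³) ] = 0.2111.
P = 0.2111 / 2.709×10⁻⁵ = 7794 N.
σ = P/A = 7794/1725 = 4.518 MPa.

σ ≈ 4.52 MPa (tensile)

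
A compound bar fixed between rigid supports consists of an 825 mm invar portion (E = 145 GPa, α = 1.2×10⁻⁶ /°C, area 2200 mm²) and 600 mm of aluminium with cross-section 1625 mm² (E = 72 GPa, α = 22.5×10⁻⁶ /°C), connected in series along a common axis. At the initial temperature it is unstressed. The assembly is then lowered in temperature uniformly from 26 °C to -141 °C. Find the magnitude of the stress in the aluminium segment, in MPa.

With the walls removed the bar would change length by δ_free = Σ αᵢΔT Lᵢ = 1.2×10⁻⁶×167×825 + 22.5×10⁻⁶×167×600 = 2.42 mm.
Since the ends are fixed, an axial force P builds up, equal in every segment, with P · Σ Lᵢ/(AᵢEᵢ) = δ_free.
The series flexibility is Σ Lᵢ/(AᵢEᵢ) = 825/(2200×145×10³) + 600/(1625×72×10³) = 7.714×10⁻⁶ mm/N.
So P = 2.42 / 7.714×10⁻⁶ = 313.7 kN, tensile.
σ_{aluminium} = P / A = 313700 / 1625 = 193 MPa.

σ ≈ 193 MPa (tensile)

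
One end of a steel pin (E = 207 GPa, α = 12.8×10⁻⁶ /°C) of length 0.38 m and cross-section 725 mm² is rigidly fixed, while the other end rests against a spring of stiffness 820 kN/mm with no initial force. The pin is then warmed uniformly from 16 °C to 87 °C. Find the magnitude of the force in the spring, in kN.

P ≈ 92.1 kN

If the spring were absent the pin would lengthen by αΔT L = 12.8×10⁻⁶ × 71 × 380 = 0.3453 mm.
With a force P in the spring, the elastic change of the pin is PL/(AE) and that of the spring is P/k; compatibility requires their sum to equal δ_free.
So P = δ_free / [L/(AE) + 1/k] = 0.3453 / [ 380/(725×207×10³) + 1/(820×10³) ].
P = 0.3453 / 3.752×10⁻⁶ = 92050 N.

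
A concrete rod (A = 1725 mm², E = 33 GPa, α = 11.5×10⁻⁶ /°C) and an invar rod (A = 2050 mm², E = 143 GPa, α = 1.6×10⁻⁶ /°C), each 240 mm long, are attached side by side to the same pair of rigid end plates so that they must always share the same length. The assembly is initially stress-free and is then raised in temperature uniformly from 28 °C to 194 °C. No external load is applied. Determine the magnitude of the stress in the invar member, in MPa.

Both members must finish at the same length. With the larger α, the concrete tends to over-expand; the plates restrain it, putting the concrete in compression and the invar in tension. With no external load the two internal forces are equal and opposite, magnitude P.
Equating the net (thermal + elastic) strains gives |α₁ − α₂|·ΔT = P·[1/(A₁E₁) + 1/(A₂E₂)].
|α₁ − α₂|·ΔT = 9.9×10⁻⁶ × 166 = 0.001643.
1/(A₁E₁) + 1/(A₂E₂) = 1/(1725×33×10³) + 1/(2050×143×10³) = 2.098×10⁻⁸ N⁻¹.
P = 0.001643 / 2.098×10⁻⁸ = 78340 N = 78.34 kN.
σ_{invar} = P/A₂ = 78340/2050 = 38.21 MPa, tensile.

σ ≈ 38.2 MPa (tensile)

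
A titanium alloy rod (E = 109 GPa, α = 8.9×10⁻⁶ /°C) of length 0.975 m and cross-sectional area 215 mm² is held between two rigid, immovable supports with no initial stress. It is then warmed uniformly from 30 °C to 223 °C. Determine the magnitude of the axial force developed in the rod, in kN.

The ends cannot move, so σ = EαΔT = 109×10³ × 8.9×10⁻⁶ × 193 = 187.2 MPa.
Then P = σA = 187.2 × 215 mm² = 40.25 kN, compressive.

P ≈ 40.3 kN (compressive)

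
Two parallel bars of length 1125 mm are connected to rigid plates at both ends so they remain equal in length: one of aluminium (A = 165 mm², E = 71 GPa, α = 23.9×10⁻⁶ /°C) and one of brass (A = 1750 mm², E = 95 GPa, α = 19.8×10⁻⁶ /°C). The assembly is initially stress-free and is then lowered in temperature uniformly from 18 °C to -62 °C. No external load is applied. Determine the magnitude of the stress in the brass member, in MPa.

σ ≈ 2.05 MPa (compressive)

Both members must finish at the same length. With the larger α, the aluminium tends to over-contract; the plates restrain it, putting the aluminium in tension and the brass in compression. With no external load the two internal forces are equal and opposite, magnitude P.
Compatibility of the two members (thermal + elastic change equal): (α₁ − α₂)ΔT = P·[1/(A₁E₁) + 1/(A₂E₂)].
|α₁ − α₂|·ΔT = 4.1×10⁻⁶ × 80 = 0.000328.
1/(A₁E₁) + 1/(A₂E₂) = 1/(165×71×10³) + 1/(1750×95×10³) = 9.138×10⁻⁸ N⁻¹.
P = 0.000328 / 9.138×10⁻⁸ = 3590 N = 3.59 kN.
σ_{brass} = P/A₂ = 3590/1750 = 2.051 MPa, compressive.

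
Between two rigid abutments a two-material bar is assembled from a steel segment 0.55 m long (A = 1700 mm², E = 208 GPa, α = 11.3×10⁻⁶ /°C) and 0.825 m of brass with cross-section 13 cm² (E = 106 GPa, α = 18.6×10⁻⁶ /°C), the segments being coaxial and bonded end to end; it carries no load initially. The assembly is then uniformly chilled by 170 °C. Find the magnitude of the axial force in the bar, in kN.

If the supports were absent, the total length change would be Σ αᵢΔT Lᵢ = 11.3×10⁻⁶×170×550 + 18.6×10⁻⁶×170×825 = 3.665 mm.
The rigid supports impose zero overall length change; the single axial force P common to all segments must satisfy P Σ Lᵢ/(AᵢEᵢ) = δ_free.
Σ Lᵢ/(AᵢEᵢ) = 550/(1700×208×10³) + 825/(1300×106×10³) = 7.542×10⁻⁶ mm/N.
Hence P = δ_free / Σ(L/AE) = 3.665/7.542×10⁻⁶ = 485.9 kN (tensile).

P ≈ 486 kN (tensile)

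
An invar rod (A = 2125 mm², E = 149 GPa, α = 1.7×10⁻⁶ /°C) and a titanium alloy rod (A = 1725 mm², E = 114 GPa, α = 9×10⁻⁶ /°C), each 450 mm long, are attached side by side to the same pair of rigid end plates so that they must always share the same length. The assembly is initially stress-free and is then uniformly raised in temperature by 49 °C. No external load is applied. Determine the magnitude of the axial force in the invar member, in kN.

Both members must finish at the same length. With the larger α, the titanium alloy tends to over-expand; the plates restrain it, putting the titanium alloy in compression and the invar in tension. With no external load the two internal forces are equal and opposite, magnitude P.
Compatibility of the two members (thermal + elastic change equal): (α₁ − α₂)ΔT = P·[1/(A₁E₁) + 1/(A₂E₂)].
|α₁ − α₂|·ΔT = 7.3×10⁻⁶ × 49 = 0.0003577.
1/(A₁E₁) + 1/(A₂E₂) = 1/(2125×149×10³) + 1/(1725×114×10³) = 8.243×10⁻⁹ N⁻¹.
P = 0.0003577 / 8.243×10⁻⁹ = 43390 N = 43.39 kN.

P ≈ 43.4 kN (tensile in the invar)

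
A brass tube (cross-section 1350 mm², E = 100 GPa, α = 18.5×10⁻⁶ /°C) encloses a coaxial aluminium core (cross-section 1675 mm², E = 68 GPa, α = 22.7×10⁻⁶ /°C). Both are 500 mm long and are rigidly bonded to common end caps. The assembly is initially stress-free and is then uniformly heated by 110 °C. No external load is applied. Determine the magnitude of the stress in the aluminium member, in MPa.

Equilibrium of a rigid end plate with no external load gives equal and opposite internal forces ±P in the two members. Since α_{aluminium} > α_{brass}, heating drives the aluminium into compression and the brass into tension.
Equating the net (thermal + elastic) strains gives |α₁ − α₂|·ΔT = P·[1/(A₁E₁) + 1/(A₂E₂)].
|α₁ − α₂|·ΔT = 4.2×10⁻⁶ × 110 = 0.000462.
1/(A₁E₁) + 1/(A₂E₂) = 1/(1350×100×10³) + 1/(1675×68×10³) = 1.619×10⁻⁸ N⁻¹.
So P = 0.000462 / 1.619×10⁻⁸ = 28.54 kN.
σ_{aluminium} = P/A₂ = 28540/1675 = 17.04 MPa, compressive.

σ ≈ 17 MPa (compressive)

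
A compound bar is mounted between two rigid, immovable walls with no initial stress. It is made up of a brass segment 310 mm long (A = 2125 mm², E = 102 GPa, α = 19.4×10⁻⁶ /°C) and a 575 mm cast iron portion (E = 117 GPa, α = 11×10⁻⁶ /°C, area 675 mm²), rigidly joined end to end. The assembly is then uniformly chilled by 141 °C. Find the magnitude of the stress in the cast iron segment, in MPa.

Free thermal contraction of the whole bar: Σ αᵢΔT Lᵢ = 19.4×10⁻⁶×141×310 + 11×10⁻⁶×141×575 = 1.74 mm.
Since the ends are fixed, an axial force P builds up, equal in every segment, with P · Σ Lᵢ/(AᵢEᵢ) = δ_free.
Σ Lᵢ/(AᵢEᵢ) = 310/(2125×102×10³) + 575/(675×117×10³) = 8.711×10⁻⁶ mm/N.
So P = 1.74 / 8.711×10⁻⁶ = 199.7 kN, tensile.
σ_{cast iron} = P / A = 199700 / 675 = 295.9 MPa.

σ ≈ 296 MPa (tensile)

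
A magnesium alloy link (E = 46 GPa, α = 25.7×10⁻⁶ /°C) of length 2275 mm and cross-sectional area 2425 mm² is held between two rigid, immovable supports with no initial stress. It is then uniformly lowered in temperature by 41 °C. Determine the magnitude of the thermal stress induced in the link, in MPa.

σ ≈ 48.5 MPa (tensile)

The supports are rigid, so the total axial strain is zero. The restrained thermal strain is ε = αΔT = 25.7×10⁻⁶ × 41 = 1053.7×10⁻⁶.
The stress required to suppress this strain is σ = Eε = 46×10³ × 1053.7×10⁻⁶ = 48.47 MPa, tensile since the link is trying to contract.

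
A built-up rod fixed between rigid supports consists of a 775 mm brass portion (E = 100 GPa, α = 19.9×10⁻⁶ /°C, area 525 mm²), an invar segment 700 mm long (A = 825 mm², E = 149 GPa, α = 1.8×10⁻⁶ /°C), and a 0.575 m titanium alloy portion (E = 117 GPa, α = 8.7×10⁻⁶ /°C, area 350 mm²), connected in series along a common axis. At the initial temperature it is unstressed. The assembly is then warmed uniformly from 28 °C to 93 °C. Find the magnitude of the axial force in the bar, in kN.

P ≈ 40.9 kN (compressive)

If the supports were absent, the total length change would be Σ αᵢΔT Lᵢ = 19.9×10⁻⁶×65×775 + 1.8×10⁻⁶×65×700 + 8.7×10⁻⁶×65×575 = 1.41 mm.
The walls prevent any net length change, so an axial force P (same in every segment) develops. Compatibility: P · Σ Lᵢ/(AᵢEᵢ) = δ_free.
The series flexibility is Σ Lᵢ/(AᵢEᵢ) = 775/(525×100×10³) + 700/(825×149×10³) + 575/(350×117×10³) = 3.45×10⁻⁵ mm/N.
So P = 1.41 / 3.45×10⁻⁵ = 40.86 kN, compressive.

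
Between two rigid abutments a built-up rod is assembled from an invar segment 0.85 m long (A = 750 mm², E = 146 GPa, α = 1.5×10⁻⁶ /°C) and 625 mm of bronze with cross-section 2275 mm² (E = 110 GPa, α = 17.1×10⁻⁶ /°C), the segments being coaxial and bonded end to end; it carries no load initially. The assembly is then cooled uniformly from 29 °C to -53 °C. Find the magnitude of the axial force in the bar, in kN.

P ≈ 95.6 kN (tensile)

If the supports were absent, the total length change would be Σ αᵢΔT Lᵢ = 1.5×10⁻⁶×82×850 + 17.1×10⁻⁶×82×625 = 0.9809 mm.
The rigid supports impose zero overall length change; the single axial force P common to all segments must satisfy P Σ Lᵢ/(AᵢEᵢ) = δ_free.
The series flexibility is Σ Lᵢ/(AᵢEᵢ) = 850/(750×146×10³) + 625/(2275×110×10³) = 1.026×10⁻⁵ mm/N.
So P = 0.9809 / 1.026×10⁻⁵ = 95.61 kN, tensile.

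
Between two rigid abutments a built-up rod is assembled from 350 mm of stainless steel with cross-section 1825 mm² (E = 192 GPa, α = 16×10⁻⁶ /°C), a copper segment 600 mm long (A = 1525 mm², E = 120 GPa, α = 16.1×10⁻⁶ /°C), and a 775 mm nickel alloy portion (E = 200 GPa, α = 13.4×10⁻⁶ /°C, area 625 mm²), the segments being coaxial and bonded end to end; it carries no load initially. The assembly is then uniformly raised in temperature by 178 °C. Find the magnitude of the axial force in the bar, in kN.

Free thermal expansion of the whole bar: Σ αᵢΔT Lᵢ = 16×10⁻⁶×178×350 + 16.1×10⁻⁶×178×600 + 13.4×10⁻⁶×178×775 = 4.565 mm.
Since the ends are fixed, an axial force P builds up, equal in every segment, with P · Σ Lᵢ/(AᵢEᵢ) = δ_free.
Σ Lᵢ/(AᵢEᵢ) = 350/(1825×192×10³) + 600/(1525×120×10³) + 775/(625×200×10³) = 1.048×10⁻⁵ mm/N.
P = 4.565 / 1.048×10⁻⁵ = 435700 N = 435.7 kN, compressive.

P ≈ 436 kN (compressive)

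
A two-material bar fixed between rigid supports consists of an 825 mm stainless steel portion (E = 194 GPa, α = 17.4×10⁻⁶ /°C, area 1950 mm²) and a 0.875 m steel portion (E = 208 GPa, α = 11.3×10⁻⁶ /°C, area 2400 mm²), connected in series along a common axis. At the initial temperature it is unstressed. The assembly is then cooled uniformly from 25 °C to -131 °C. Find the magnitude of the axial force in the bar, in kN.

With the walls removed the bar would change length by δ_free = Σ αᵢΔT Lᵢ = 17.4×10⁻⁶×156×825 + 11.3×10⁻⁶×156×875 = 3.782 mm.
The rigid supports impose zero overall length change; the single axial force P common to all segments must satisfy P Σ Lᵢ/(AᵢEᵢ) = δ_free.
The series flexibility is Σ Lᵢ/(AᵢEᵢ) = 825/(1950×194×10³) + 875/(2400×208×10³) = 3.934×10⁻⁶ mm/N.
Hence P = δ_free / Σ(L/AE) = 3.782/3.934×10⁻⁶ = 961.4 kN (tensile).

P ≈ 961 kN (tensile)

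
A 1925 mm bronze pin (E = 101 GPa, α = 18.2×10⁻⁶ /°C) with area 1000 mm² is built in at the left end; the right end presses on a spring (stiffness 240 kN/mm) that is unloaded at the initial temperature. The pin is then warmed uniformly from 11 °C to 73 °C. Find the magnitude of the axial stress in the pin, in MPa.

σ ≈ 93.5 MPa (compressive)

Free thermal expansion: δ_free = αΔT L = 18.2×10⁻⁶ × 62 × 1925 = 2.172 mm.
Let P be the compressive force at the spring. The pin shortens elastically by PL/(AE) and the spring compresses by P/k; together these equal δ_free.
So P = δ_free / [L/(AE) + 1/k] = 2.172 / [ 1925/(1000×101×10³) + 1/(240×10³) ].
P = 2.172 / 2.323×10⁻⁵ = 93520 N.
σ = P/A = 93520/1000 = 93.52 MPa.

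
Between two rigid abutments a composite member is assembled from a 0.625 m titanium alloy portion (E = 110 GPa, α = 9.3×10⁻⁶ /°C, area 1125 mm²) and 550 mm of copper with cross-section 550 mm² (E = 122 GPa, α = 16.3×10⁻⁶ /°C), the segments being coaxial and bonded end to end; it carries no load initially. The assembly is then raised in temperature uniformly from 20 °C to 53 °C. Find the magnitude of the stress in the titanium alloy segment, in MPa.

If the supports were absent, the total length change would be Σ αᵢΔT Lᵢ = 9.3×10⁻⁶×33×625 + 16.3×10⁻⁶×33×550 = 0.4877 mm.
Since the ends are fixed, an axial force P builds up, equal in every segment, with P · Σ Lᵢ/(AᵢEᵢ) = δ_free.
The series flexibility is Σ Lᵢ/(AᵢEᵢ) = 625/(1125×110×10³) + 550/(550×122×10³) = 1.325×10⁻⁵ mm/N.
P = 0.4877 / 1.325×10⁻⁵ = 36810 N = 36.81 kN, compressive.
σ_{titanium alloy} = P / A = 36810 / 1125 = 32.72 MPa.

σ ≈ 32.7 MPa (compressive)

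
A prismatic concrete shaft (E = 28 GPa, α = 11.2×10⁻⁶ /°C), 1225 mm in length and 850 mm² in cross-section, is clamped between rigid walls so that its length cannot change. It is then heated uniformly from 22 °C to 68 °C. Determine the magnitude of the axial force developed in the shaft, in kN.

P ≈ 12.3 kN (compressive)

The ends cannot move, so σ = EαΔT = 28×10³ × 11.2×10⁻⁶ × 46 = 14.43 MPa.
P = AEαΔT = 850 × 28×10³ × 11.2×10⁻⁶ × 46 = 12.26 kN (compressive).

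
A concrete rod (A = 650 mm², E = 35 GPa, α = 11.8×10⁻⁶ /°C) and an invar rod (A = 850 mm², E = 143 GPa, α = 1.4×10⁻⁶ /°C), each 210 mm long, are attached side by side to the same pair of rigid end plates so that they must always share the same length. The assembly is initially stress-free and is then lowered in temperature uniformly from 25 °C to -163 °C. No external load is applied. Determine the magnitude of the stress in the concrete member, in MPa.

σ ≈ 57.6 MPa (tensile)

Both members must finish at the same length. With the larger α, the concrete tends to over-contract; the plates restrain it, putting the concrete in tension and the invar in compression. With no external load the two internal forces are equal and opposite, magnitude P.
Compatibility of the two members (thermal + elastic change equal): (α₁ − α₂)ΔT = P·[1/(A₁E₁) + 1/(A₂E₂)].
|α₁ − α₂|·ΔT = 10.4×10⁻⁶ × 188 = 0.001955.
1/(A₁E₁) + 1/(A₂E₂) = 1/(650×35×10³) + 1/(850×143×10³) = 5.218×10⁻⁸ N⁻¹.
So P = 0.001955 / 5.218×10⁻⁸ = 37.47 kN.
σ_{concrete} = P/A₁ = 37470/650 = 57.64 MPa, tensile.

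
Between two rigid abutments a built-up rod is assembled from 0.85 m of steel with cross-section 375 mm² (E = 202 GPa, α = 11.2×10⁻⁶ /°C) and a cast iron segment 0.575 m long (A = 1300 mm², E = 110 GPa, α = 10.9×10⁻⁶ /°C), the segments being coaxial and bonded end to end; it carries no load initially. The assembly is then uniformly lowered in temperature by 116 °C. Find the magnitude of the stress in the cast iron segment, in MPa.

σ ≈ 92.4 MPa (tensile)

Free thermal contraction of the whole bar: Σ αᵢΔT Lᵢ = 11.2×10⁻⁶×116×850 + 10.9×10⁻⁶×116×575 = 1.831 mm.
The walls prevent any net length change, so an axial force P (same in every segment) develops. Compatibility: P · Σ Lᵢ/(AᵢEᵢ) = δ_free.
Σ Lᵢ/(AᵢEᵢ) = 850/(375×202×10³) + 575/(1300×110×10³) = 1.524×10⁻⁵ mm/N.
P = 1.831 / 1.524×10⁻⁵ = 120200 N = 120.2 kN, tensile.
σ_{cast iron} = P / A = 120200 / 1300 = 92.42 MPa.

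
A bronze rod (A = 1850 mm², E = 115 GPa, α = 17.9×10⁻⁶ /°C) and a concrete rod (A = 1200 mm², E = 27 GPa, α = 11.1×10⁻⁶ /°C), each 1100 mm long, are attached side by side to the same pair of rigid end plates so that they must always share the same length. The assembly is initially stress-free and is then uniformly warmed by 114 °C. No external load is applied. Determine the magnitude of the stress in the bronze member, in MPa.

σ ≈ 11.8 MPa (compressive)

The bronze has the larger α, so on heating it would change length more than the concrete if both were free. The rigid plates force a common final length, so the bronze is put into compression and the concrete into tension, with equal and opposite forces P (no external load).
Setting the final lengths equal and cancelling L: (α₁ − α₂)ΔT = P/(A₁E₁) + P/(A₂E₂).
|α₁ − α₂|·ΔT = 6.8×10⁻⁶ × 114 = 0.0007752.
1/(A₁E₁) + 1/(A₂E₂) = 1/(1850×115×10³) + 1/(1200×27×10³) = 3.556×10⁻⁸ N⁻¹.
So P = 0.0007752 / 3.556×10⁻⁸ = 21.8 kN.
σ_{bronze} = P/A₁ = 21800/1850 = 11.78 MPa, compressive.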